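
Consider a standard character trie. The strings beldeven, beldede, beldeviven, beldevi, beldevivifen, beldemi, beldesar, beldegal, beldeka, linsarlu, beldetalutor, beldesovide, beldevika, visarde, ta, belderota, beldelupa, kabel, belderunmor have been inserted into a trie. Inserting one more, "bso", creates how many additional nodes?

2

The longest prefix of "bso" already in the trie is "b" (length 1).
New nodes needed: |"bso"| − 1 = 3 − 1 = 2.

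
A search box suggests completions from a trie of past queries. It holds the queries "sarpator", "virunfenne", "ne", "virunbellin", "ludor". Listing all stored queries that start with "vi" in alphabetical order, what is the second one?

virunfenne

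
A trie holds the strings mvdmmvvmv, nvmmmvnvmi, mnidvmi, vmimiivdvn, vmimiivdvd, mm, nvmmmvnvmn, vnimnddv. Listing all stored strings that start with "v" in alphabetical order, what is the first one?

vmimiivdvd

Filter for "v…" and sort: "vmimiivdvd", "vmimiivdvn", "vnimnddv"
The 1st is vmimiivdvd.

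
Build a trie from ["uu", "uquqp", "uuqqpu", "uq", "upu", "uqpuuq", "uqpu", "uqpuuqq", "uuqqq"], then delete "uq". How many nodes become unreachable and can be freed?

Walk "uq" from the leaf back toward the root, removing each node that no remaining word uses.
Every node on "uq" is still needed (e.g. by "uquqp"), so nothing is freed.
Nodes removed: 0

0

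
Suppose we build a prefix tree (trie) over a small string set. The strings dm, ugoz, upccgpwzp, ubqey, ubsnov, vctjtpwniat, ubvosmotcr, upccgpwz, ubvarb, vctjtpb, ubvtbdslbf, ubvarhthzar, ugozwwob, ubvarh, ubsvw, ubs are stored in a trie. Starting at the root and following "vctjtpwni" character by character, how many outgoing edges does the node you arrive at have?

Walk "vctjtpwni" from the root, arriving at one node.
Characters that immediately follow "vctjtpwni" among the stored strings: {a}.
That node has 1 child edge.

1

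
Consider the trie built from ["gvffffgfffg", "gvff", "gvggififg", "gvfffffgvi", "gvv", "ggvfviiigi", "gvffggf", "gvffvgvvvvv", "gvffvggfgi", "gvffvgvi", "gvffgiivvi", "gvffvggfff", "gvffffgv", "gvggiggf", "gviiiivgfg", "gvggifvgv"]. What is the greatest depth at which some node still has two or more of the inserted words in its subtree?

The deepest shared node is where two words last agree before diverging.
"gvffvggfff" and "gvffvggfgi" agree on "gvffvggf" (8 characters) before diverging; nothing deeper is shared.
Longest shared-prefix length: 8

8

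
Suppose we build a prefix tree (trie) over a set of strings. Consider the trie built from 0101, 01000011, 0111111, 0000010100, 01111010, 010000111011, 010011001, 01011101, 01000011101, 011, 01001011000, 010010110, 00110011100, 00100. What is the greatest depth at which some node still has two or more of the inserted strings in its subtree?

Equivalently: take the maximum, over all pairs, of their longest common prefix length.
"01000011101" and "010000111011" agree on "01000011101" (11 characters) before diverging; nothing deeper is shared.
Longest shared-prefix length: 11

11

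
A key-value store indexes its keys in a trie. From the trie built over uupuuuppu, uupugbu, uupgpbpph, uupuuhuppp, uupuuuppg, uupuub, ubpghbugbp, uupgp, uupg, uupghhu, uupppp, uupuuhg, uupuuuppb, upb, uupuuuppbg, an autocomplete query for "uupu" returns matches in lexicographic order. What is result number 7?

uupuuuppg

Filter for "uupu…" and sort: "uupugbu", "uupuub", "uupuuhg", "uupuuhuppp", "uupuuuppb", "uupuuuppbg", "uupuuuppg", "uupuuuppu"
The 7th is uupuuuppg.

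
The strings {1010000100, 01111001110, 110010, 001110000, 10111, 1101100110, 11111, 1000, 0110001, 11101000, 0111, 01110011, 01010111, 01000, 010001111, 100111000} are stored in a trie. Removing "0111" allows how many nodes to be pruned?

A node on "0111"'s path can go only if nothing else ends at it or branches off below it.
Every node on "0111" is still needed (e.g. by "01111001110"), so nothing is freed.
Nodes removed: 0

0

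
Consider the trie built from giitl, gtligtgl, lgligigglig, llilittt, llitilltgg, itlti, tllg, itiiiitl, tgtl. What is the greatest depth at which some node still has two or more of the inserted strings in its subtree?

3

Equivalently: take the maximum, over all pairs, of their longest common prefix length.
"llilittt" and "llitilltgg" agree on "lli" (3 characters) before diverging; nothing deeper is shared.
Longest shared-prefix length: 3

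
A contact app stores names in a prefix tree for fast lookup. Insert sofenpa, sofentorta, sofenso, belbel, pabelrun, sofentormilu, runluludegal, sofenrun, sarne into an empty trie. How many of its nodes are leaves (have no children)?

A leaf is a node with no children — equivalently, the end of a word that is not a proper prefix of any other stored word.
Those words: "belbel", "pabelrun", "runluludegal", "sarne", "sofenpa", "sofenrun", "sofenso", "sofentormilu", "sofentorta"
Leaf count: 9

9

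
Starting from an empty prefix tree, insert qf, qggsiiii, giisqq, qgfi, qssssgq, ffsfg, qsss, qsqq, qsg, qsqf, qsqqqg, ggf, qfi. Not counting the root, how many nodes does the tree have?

Trie structure (* marks end of a word):
(root)
├─ f
│  └─ f
│     └─ s
│        └─ f
│           └─ g *
├─ g
│  ├─ g
│  │  └─ f *
│  └─ i
│     └─ i
│        └─ s
│           └─ q
│              └─ q *
└─ q
   ├─ f *
   │  └─ i *
   ├─ g
   │  ├─ f
   │  │  └─ i *
   │  └─ g
   │     └─ s
   │        └─ i
   │           └─ i
   │              └─ i
   │                 └─ i *
   └─ s
      ├─ g *
      ├─ q
      │  ├─ f *
      │  └─ q *
      │     └─ q
      │        └─ g *
      └─ s
         └─ s *
            └─ s
               └─ g
                  └─ q *
Counting every labelled node above: 37.

37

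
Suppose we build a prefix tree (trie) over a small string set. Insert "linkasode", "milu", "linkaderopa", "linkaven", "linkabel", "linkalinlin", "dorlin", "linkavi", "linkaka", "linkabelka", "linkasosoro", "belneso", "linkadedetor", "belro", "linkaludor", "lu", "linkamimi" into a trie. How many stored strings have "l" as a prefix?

Traverse to the node for "l", then collect every word in that subtree.
Words under "l": linkabel, linkabelka, linkadedetor, linkaderopa, linkaka, linkalinlin, linkaludor, linkamimi, linkasode, linkasosoro, linkaven, linkavi, lu
Count: 13

13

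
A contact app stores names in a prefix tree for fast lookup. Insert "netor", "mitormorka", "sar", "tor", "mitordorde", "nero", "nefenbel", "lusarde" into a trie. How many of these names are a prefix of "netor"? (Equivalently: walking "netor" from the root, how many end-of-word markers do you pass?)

Walk "netor" from the root; an end-of-word marker is hit whenever a stored word is a prefix of "netor".
Prefixes of the query that are stored words: "netor"
Count: 1

1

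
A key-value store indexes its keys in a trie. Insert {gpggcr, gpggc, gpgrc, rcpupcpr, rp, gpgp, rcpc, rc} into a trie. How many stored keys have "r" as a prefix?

4

Filter for entries beginning with "r":
Words under "r": rc, rcpc, rcpupcpr, rp
Count: 4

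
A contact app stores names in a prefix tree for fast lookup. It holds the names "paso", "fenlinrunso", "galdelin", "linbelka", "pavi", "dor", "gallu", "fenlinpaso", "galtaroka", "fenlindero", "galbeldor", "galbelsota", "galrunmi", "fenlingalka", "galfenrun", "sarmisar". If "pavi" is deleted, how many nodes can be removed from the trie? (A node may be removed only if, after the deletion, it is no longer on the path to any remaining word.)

2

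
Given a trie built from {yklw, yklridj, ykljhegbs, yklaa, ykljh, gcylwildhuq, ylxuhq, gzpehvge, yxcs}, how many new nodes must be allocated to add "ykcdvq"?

4

The longest prefix of "ykcdvq" already in the trie is "yk" (length 2).
So 6 − 2 = 4 new nodes.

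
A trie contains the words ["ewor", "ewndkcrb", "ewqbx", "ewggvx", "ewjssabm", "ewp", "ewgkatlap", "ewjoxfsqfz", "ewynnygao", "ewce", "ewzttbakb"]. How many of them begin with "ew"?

Traverse to the node for "ew", then collect every word in that subtree.
Matches: "ewce", "ewggvx", "ewgkatlap", "ewjoxfsqfz", "ewjssabm", "ewndkcrb", "ewor", "ewp", "ewqbx", "ewynnygao", "ewzttbakb"
Count: 11

11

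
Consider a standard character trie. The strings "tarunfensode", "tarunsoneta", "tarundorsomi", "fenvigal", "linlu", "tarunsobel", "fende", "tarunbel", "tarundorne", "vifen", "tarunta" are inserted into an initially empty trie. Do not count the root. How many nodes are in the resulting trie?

55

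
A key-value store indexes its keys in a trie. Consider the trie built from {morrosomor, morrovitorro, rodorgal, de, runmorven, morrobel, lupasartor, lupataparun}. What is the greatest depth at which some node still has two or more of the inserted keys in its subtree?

Look for the deepest trie node that still has at least two words in its subtree.
"morrobel" and "morrosomor" agree on "morro" (5 characters) before diverging; nothing deeper is shared.
Longest shared-prefix length: 5

5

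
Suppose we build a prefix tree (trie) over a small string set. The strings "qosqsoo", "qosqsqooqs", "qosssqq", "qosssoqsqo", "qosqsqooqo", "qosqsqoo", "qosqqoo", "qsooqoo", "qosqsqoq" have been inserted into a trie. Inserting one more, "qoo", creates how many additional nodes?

1

The longest prefix of "qoo" already in the trie is "qo" (length 2).
Each of the 1 remaining characters creates one node.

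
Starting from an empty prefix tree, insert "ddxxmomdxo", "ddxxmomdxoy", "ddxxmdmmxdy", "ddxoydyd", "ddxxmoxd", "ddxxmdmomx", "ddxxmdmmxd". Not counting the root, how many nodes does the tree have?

Trie structure (* marks end of a word):
(root)
└─ d
   └─ d
      └─ x
         ├─ o
         │  └─ y
         │     └─ d
         │        └─ y
         │           └─ d *
         └─ x
            └─ m
               ├─ d
               │  └─ m
               │     ├─ m
               │     │  └─ x
               │     │     └─ d *
               │     │        └─ y *
               │     └─ o
               │        └─ m
               │           └─ x *
               └─ o
                  ├─ m
                  │  └─ d
                  │     └─ x
                  │        └─ o *
                  │           └─ y *
                  └─ x
                     └─ d *
Counting every labelled node above: 27.

27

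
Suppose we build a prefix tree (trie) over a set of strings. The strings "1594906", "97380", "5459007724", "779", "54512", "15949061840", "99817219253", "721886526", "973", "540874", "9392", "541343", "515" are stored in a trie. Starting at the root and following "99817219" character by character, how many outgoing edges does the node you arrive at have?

1

The children of the "99817219" node are the distinct next characters among strings starting with "99817219".
Distinct next characters after "99817219": 2.
That node has 1 child edge.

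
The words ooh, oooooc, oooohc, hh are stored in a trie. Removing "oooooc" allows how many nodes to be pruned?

A node on "oooooc"'s path can go only if nothing else ends at it or branches off below it.
The suffix "oc" (2 nodes) is used only by "oooooc"; the node for "oooo" still has the child "h", so pruning stops there.
Nodes removed: 2

2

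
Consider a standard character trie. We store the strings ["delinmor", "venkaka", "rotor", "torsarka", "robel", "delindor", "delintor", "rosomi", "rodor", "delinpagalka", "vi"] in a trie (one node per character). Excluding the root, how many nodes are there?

52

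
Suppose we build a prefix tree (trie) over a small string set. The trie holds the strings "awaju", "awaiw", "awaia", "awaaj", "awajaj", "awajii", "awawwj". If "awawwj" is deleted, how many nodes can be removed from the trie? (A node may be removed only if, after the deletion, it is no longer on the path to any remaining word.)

3

Walk "awawwj" from the leaf back toward the root, removing each node that no remaining word uses.
The suffix "wwj" (3 nodes) is used only by "awawwj"; the node for "awa" still has the child "j", so pruning stops there.
Nodes removed: 3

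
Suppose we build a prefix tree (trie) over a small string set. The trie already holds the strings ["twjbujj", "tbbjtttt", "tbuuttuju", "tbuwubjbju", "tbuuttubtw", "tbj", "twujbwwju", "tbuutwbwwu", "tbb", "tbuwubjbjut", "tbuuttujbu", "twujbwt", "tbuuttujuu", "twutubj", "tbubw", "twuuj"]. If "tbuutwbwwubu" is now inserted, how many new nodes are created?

2

"tbuutwbwwu" is already a path in the trie; the remaining "bu" must be added.
Each of the 2 remaining characters creates one node.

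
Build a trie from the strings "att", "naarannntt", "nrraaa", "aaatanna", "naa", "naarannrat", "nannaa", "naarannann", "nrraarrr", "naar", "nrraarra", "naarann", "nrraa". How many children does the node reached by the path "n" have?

2

Follow the path "n" to its node, then look at its outgoing edges.
Characters that immediately follow "n" among the stored strings: {a, r}.
That node has 2 child edges.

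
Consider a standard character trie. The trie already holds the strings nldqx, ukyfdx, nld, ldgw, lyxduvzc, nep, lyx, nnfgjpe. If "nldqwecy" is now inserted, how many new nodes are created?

4

The longest prefix of "nldqwecy" already in the trie is "nldq" (length 4).
Each of the 4 remaining characters creates one node.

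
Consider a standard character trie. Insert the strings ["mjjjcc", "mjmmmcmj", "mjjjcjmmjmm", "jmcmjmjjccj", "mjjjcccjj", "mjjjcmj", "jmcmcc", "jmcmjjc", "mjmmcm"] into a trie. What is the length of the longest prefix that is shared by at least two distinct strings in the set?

6

Equivalently: take the maximum, over all pairs, of their longest common prefix length.
e.g. "mjjjcc" and "mjjjcccjj" share the prefix "mjjjcc" of length 6; no pair shares a longer one.
Longest shared-prefix length: 6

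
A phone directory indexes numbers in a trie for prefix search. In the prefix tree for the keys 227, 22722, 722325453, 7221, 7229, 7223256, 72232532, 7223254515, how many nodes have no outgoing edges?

7

A leaf is a node with no children — equivalently, the end of a word that is not a proper prefix of any other stored word.
Those words: "22722", "7221", "72232532", "7223254515", "722325453", "7223256", "7229"
Leaf count: 7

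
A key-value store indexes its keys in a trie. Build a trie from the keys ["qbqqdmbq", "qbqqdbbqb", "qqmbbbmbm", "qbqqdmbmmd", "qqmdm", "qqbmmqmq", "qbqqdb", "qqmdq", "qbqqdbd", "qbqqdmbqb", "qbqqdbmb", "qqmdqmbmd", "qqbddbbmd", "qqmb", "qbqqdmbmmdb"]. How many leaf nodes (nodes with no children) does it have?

A leaf is a node with no children — equivalently, the end of a word that is not a proper prefix of any other stored word.
Those words: "qbqqdbbqb", "qbqqdbd", "qbqqdbmb", "qbqqdmbmmdb", "qbqqdmbqb", "qqbddbbmd", "qqbmmqmq", "qqmbbbmbm", "qqmdm", "qqmdqmbmd"
Leaf count: 10

10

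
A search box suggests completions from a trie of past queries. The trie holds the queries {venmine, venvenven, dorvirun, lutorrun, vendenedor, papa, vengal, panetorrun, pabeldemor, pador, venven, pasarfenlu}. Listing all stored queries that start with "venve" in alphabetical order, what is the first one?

venven

Filter for "venve…" and sort: "venven", "venvenven"
Position 1: venven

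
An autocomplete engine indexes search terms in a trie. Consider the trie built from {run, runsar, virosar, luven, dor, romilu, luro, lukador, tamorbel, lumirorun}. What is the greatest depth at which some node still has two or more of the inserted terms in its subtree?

3

The deepest shared node is where two words last agree before diverging.
e.g. "run" and "runsar" share the prefix "run" of length 3; no pair shares a longer one.
Longest shared-prefix length: 3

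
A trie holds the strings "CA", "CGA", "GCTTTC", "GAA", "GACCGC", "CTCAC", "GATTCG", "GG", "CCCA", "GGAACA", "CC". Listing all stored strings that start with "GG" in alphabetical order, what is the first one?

Filter for "GG…" and sort: "GG", "GGAACA"
The 1st is GG.

GG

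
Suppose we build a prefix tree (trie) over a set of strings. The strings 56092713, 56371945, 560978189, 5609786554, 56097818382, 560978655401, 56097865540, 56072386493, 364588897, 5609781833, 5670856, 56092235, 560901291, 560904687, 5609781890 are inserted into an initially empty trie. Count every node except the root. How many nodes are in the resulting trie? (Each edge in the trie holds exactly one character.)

Trace insertions, counting only characters that open a new branch:
  "56092713" → 8 new (5, 6, 0, 9, 2, 7, 1, 3)
  "56371945" → prefix "56" already present; 6 new (3, 7, 1, 9, 4, 5)
  "560978189" → prefix "5609" already present; 5 new (7, 8, 1, 8, 9)
  "5609786554" → prefix "560978" already present; 4 new (6, 5, 5, 4)
  "56097818382" → prefix "56097818" already present; 3 new (3, 8, 2)
  "560978655401" → prefix "5609786554" already present; 2 new (0, 1)
  "56097865540" → prefix "56097865540" already present; 0 new (none)
  "56072386493" → prefix "560" already present; 8 new (7, 2, 3, 8, 6, 4, 9, 3)
  "364588897" → 9 new (3, 6, 4, 5, 8, 8, 8, 9, 7)
  "5609781833" → prefix "560978183" already present; 1 new (3)
  "5670856" → prefix "56" already present; 5 new (7, 0, 8, 5, 6)
  "56092235" → prefix "56092" already present; 3 new (2, 3, 5)
  "560901291" → prefix "5609" already present; 5 new (0, 1, 2, 9, 1)
  "560904687" → prefix "56090" already present; 4 new (4, 6, 8, 7)
  "5609781890" → prefix "560978189" already present; 1 new (0)
Total nodes = 8 + 6 + 5 + 4 + 3 + 2 + 0 + 8 + 9 + 1 + 5 + 3 + 5 + 4 + 1 = 64

64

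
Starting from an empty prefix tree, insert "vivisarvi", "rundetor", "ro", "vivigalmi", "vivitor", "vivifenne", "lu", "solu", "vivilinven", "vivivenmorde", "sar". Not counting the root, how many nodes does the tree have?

53

For each word, the new-node count is its length minus the longest prefix already in the trie:
  "vivisarvi" → 9 new (v, i, v, i, s, a, r, v, i)
  "rundetor" → 8 new (r, u, n, d, e, t, o, r)
  "ro" → prefix "r" already present; 1 new (o)
  "vivigalmi" → prefix "vivi" already present; 5 new (g, a, l, m, i)
  "vivitor" → prefix "vivi" already present; 3 new (t, o, r)
  "vivifenne" → prefix "vivi" already present; 5 new (f, e, n, n, e)
  "lu" → 2 new (l, u)
  "solu" → 4 new (s, o, l, u)
  "vivilinven" → prefix "vivi" already present; 6 new (l, i, n, v, e, n)
  "vivivenmorde" → prefix "vivi" already present; 8 new (v, e, n, m, o, r, d, e)
  "sar" → prefix "s" already present; 2 new (a, r)
Total nodes = 9 + 8 + 1 + 5 + 3 + 5 + 2 + 4 + 6 + 8 + 2 = 53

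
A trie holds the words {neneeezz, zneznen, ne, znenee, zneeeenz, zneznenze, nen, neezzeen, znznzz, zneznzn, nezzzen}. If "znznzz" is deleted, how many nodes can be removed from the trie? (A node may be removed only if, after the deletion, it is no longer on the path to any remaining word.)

A node on "znznzz"'s path can go only if nothing else ends at it or branches off below it.
The suffix "znzz" (4 nodes) is used only by "znznzz"; the node for "zn" still has the child "e", so pruning stops there.
Nodes removed: 4

4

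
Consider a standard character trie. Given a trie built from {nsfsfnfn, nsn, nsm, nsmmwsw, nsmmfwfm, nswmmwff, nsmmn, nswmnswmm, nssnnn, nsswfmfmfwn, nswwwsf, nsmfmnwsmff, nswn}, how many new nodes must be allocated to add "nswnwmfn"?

4

"nswn" is already a path in the trie; the remaining "wmfn" must be added.
New nodes needed: |"nswnwmfn"| − 4 = 8 − 4 = 4.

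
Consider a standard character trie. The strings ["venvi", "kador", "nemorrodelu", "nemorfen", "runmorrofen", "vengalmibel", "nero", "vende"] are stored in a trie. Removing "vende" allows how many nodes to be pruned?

2

Walk "vende" from the leaf back toward the root, removing each node that no remaining word uses.
The suffix "de" (2 nodes) is used only by "vende"; the node for "ven" still has the child "v", so pruning stops there.
Nodes removed: 2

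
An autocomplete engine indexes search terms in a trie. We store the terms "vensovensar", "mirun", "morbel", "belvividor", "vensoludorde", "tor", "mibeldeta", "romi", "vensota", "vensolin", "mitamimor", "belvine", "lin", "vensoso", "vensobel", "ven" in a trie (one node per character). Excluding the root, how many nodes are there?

73

Count nodes per top-level branch (shared prefixes stored once):
  'b'-branch (belvine, belvividor): 12 nodes
  'l'-branch (lin): 3 nodes
  'm'-branch (mibeldeta, mirun, mitamimor, morbel): 24 nodes
  'r'-branch (romi): 4 nodes
  't'-branch (tor): 3 nodes
  'v'-branch (ven, vensobel, vensolin, vensoludorde, vensoso, vensota, vensovensar): 27 nodes
Sum: 73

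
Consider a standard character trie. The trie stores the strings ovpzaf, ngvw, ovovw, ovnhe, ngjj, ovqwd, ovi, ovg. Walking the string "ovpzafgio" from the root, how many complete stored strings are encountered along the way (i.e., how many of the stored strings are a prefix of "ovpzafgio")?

1

Check each prefix of "ovpzafgio" against the stored set — each match is an end-marker on the path.
Prefixes of the query that are stored words: "ovpzaf"
Count: 1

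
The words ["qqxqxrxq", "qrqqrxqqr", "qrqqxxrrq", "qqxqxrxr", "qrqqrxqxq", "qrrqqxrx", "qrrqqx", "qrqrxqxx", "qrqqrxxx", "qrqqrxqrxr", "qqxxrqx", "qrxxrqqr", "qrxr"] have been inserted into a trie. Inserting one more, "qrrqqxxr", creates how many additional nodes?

The longest prefix of "qrrqqxxr" already in the trie is "qrrqqx" (length 6).
New nodes needed: |"qrrqqxxr"| − 6 = 8 − 6 = 2.

2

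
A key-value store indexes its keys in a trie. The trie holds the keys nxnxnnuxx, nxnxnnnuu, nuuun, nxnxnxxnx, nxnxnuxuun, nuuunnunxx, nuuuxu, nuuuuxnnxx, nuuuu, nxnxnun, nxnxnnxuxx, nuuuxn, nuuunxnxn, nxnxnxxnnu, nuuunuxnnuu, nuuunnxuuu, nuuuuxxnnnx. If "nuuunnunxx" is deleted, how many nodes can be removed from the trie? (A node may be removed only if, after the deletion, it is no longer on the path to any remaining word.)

After clearing the end-marker at "nuuunnunxx", prune upward until reaching a node still needed by another word.
The suffix "unxx" (4 nodes) is used only by "nuuunnunxx"; the node for "nuuunn" still has the child "x", so pruning stops there.
Nodes removed: 4

4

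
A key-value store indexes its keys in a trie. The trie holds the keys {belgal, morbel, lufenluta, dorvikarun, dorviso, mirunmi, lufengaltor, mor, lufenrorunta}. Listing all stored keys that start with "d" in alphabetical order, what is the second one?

DFS of the "d" subtree visits, in order: "dorvikarun", "dorviso"
The 2nd is dorviso.

dorviso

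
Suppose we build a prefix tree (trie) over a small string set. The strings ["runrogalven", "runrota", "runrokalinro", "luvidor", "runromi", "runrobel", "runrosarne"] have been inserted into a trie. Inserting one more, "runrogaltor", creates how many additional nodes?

3

Walking "runrogaltor" from the root, the first 8 characters ("runrogal") follow existing edges; "t" is the first miss.
New nodes needed: |"runrogaltor"| − 8 = 11 − 8 = 3.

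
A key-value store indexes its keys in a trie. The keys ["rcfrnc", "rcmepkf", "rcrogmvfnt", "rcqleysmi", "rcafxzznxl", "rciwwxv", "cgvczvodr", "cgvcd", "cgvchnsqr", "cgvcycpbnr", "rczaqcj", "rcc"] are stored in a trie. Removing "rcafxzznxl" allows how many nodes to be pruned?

8

Walk "rcafxzznxl" from the leaf back toward the root, removing each node that no remaining word uses.
The suffix "afxzznxl" (8 nodes) is used only by "rcafxzznxl"; the node for "rc" still has the child "f", so pruning stops there.
Nodes removed: 8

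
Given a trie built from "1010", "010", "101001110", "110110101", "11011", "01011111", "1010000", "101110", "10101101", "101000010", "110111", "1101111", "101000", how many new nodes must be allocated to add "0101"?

0

Every character of "0101" already lies on an existing path (it is a prefix of some stored word).
No new nodes are needed: 0.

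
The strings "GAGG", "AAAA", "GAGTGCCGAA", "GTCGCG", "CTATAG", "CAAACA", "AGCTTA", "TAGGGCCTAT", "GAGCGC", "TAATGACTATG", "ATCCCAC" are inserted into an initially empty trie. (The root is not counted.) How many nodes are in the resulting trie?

For each word, the new-node count is its length minus the longest prefix already in the trie:
  "GAGG" → 4 new (G, A, G, G)
  "AAAA" → 4 new (A, A, A, A)
  "GAGTGCCGAA" → prefix "GAG" already present; 7 new (T, G, C, C, G, A, A)
  "GTCGCG" → prefix "G" already present; 5 new (T, C, G, C, G)
  "CTATAG" → 6 new (C, T, A, T, A, G)
  "CAAACA" → prefix "C" already present; 5 new (A, A, A, C, A)
  "AGCTTA" → prefix "A" already present; 5 new (G, C, T, T, A)
  "TAGGGCCTAT" → 10 new (T, A, G, G, G, C, C, T, A, T)
  "GAGCGC" → prefix "GAG" already present; 3 new (C, G, C)
  "TAATGACTATG" → prefix "TA" already present; 9 new (A, T, G, A, C, T, A, T, G)
  "ATCCCAC" → prefix "A" already present; 6 new (T, C, C, C, A, C)
Total nodes = 4 + 4 + 7 + 5 + 6 + 5 + 5 + 10 + 3 + 9 + 6 = 64

64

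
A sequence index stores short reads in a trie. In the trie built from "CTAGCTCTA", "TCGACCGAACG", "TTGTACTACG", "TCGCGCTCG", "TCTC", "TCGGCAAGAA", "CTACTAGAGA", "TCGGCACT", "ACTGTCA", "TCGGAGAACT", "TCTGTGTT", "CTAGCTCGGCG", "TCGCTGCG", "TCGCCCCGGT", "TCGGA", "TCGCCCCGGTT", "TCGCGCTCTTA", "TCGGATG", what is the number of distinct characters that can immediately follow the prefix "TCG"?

Follow the path "TCG" to its node, then look at its outgoing edges.
Characters that immediately follow "TCG" among the stored strings: {A, C, G}.
That node has 3 child edges.

3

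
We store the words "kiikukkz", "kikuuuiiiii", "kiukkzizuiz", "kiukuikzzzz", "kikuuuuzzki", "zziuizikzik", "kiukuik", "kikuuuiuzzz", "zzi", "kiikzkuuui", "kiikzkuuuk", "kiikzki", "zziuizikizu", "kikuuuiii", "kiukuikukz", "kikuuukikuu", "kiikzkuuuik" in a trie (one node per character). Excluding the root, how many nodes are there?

For each word, the new-node count is its length minus the longest prefix already in the trie:
  "kiikukkz" → 8 new (k, i, i, k, u, k, k, z)
  "kikuuuiiiii" → prefix "ki" already present; 9 new (k, u, u, u, i, i, i, i, i)
  "kiukkzizuiz" → prefix "ki" already present; 9 new (u, k, k, z, i, z, u, i, z)
  "kiukuikzzzz" → prefix "kiuk" already present; 7 new (u, i, k, z, z, z, z)
  "kikuuuuzzki" → prefix "kikuuu" already present; 5 new (u, z, z, k, i)
  "zziuizikzik" → 11 new (z, z, i, u, i, z, i, k, z, i, k)
  "kiukuik" → prefix "kiukuik" already present; 0 new (none)
  "kikuuuiuzzz" → prefix "kikuuui" already present; 4 new (u, z, z, z)
  "zzi" → prefix "zzi" already present; 0 new (none)
  "kiikzkuuui" → prefix "kiik" already present; 6 new (z, k, u, u, u, i)
  "kiikzkuuuk" → prefix "kiikzkuuu" already present; 1 new (k)
  "kiikzki" → prefix "kiikzk" already present; 1 new (i)
  "zziuizikizu" → prefix "zziuizik" already present; 3 new (i, z, u)
  "kikuuuiii" → prefix "kikuuuiii" already present; 0 new (none)
  "kiukuikukz" → prefix "kiukuik" already present; 3 new (u, k, z)
  "kikuuukikuu" → prefix "kikuuu" already present; 5 new (k, i, k, u, u)
  "kiikzkuuuik" → prefix "kiikzkuuui" already present; 1 new (k)
Total nodes = 8 + 9 + 9 + 7 + 5 + 11 + 0 + 4 + 0 + 6 + 1 + 1 + 3 + 0 + 3 + 5 + 1 = 73

73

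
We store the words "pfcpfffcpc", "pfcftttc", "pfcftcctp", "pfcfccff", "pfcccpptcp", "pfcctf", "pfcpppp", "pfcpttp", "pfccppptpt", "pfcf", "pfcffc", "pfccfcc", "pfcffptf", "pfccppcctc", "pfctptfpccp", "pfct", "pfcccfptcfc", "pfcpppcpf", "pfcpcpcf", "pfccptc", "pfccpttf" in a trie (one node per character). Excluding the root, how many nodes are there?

Trace insertions, counting only characters that open a new branch:
  "pfcpfffcpc" → 10 new (p, f, c, p, f, f, f, c, p, c)
  "pfcftttc" → prefix "pfc" already present; 5 new (f, t, t, t, c)
  "pfcftcctp" → prefix "pfcft" already present; 4 new (c, c, t, p)
  "pfcfccff" → prefix "pfcf" already present; 4 new (c, c, f, f)
  "pfcccpptcp" → prefix "pfc" already present; 7 new (c, c, p, p, t, c, p)
  "pfcctf" → prefix "pfcc" already present; 2 new (t, f)
  "pfcpppp" → prefix "pfcp" already present; 3 new (p, p, p)
  "pfcpttp" → prefix "pfcp" already present; 3 new (t, t, p)
  "pfccppptpt" → prefix "pfcc" already present; 6 new (p, p, p, t, p, t)
  "pfcf" → prefix "pfcf" already present; 0 new (none)
  "pfcffc" → prefix "pfcf" already present; 2 new (f, c)
  "pfccfcc" → prefix "pfcc" already present; 3 new (f, c, c)
  "pfcffptf" → prefix "pfcff" already present; 3 new (p, t, f)
  "pfccppcctc" → prefix "pfccpp" already present; 4 new (c, c, t, c)
  "pfctptfpccp" → prefix "pfc" already present; 8 new (t, p, t, f, p, c, c, p)
  "pfct" → prefix "pfct" already present; 0 new (none)
  "pfcccfptcfc" → prefix "pfccc" already present; 6 new (f, p, t, c, f, c)
  "pfcpppcpf" → prefix "pfcppp" already present; 3 new (c, p, f)
  "pfcpcpcf" → prefix "pfcp" already present; 4 new (c, p, c, f)
  "pfccptc" → prefix "pfccp" already present; 2 new (t, c)
  "pfccpttf" → prefix "pfccpt" already present; 2 new (t, f)
Total nodes = 10 + 5 + 4 + 4 + 7 + 2 + 3 + 3 + 6 + 0 + 2 + 3 + 3 + 4 + 8 + 0 + 6 + 3 + 4 + 2 + 2 = 81

81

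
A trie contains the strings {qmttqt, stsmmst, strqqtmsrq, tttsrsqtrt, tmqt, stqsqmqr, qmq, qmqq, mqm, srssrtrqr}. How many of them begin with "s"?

4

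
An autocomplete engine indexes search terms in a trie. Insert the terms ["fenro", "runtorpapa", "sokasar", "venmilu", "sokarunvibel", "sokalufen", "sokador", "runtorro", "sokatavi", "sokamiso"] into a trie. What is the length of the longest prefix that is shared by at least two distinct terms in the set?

Look for the deepest trie node that still has at least two words in its subtree.
e.g. "runtorpapa" and "runtorro" share the prefix "runtor" of length 6; no pair shares a longer one.
Longest shared-prefix length: 6

6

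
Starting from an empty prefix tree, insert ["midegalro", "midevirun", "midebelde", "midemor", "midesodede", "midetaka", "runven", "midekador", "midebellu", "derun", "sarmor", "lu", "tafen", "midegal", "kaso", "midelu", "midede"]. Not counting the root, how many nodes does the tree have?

71

Count nodes per top-level branch (shared prefixes stored once):
  'd'-branch (derun): 5 nodes
  'k'-branch (kaso): 4 nodes
  'l'-branch (lu): 2 nodes
  'm'-branch (midebelde, midebellu, midede, midegal, midegalro, midekador, midelu, midemor, midesodede, midetaka, midevirun): 43 nodes
  'r'-branch (runven): 6 nodes
  's'-branch (sarmor): 6 nodes
  't'-branch (tafen): 5 nodes
Sum: 71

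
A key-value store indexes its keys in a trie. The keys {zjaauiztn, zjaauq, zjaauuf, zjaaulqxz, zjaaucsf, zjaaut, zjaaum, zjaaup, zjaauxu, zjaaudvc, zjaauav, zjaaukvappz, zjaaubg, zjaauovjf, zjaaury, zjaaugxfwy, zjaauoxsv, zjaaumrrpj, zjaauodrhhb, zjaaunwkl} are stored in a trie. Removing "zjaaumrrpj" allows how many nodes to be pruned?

Walk "zjaaumrrpj" from the leaf back toward the root, removing each node that no remaining word uses.
The suffix "rrpj" (4 nodes) is used only by "zjaaumrrpj"; "zjaaum" is itself a stored word, so pruning stops there.
Nodes removed: 4

4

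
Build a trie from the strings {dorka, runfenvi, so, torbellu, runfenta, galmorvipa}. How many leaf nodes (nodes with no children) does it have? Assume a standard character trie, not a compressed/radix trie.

6

Leaves are exactly the stored words that no other stored word extends.
Those words: "dorka", "galmorvipa", "runfenta", "runfenvi", "so", "torbellu"
Leaf count: 6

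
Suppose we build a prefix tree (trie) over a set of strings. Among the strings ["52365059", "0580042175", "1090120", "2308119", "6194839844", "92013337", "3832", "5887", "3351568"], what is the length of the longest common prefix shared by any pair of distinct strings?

1

Equivalently: take the maximum, over all pairs, of their longest common prefix length.
e.g. "3351568" and "3832" share the prefix "3" of length 1; no pair shares a longer one.
Longest shared-prefix length: 1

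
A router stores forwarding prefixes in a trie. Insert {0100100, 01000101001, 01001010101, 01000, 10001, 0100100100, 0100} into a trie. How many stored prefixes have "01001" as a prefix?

Walk to "01001"; the words in its subtree are exactly those with that prefix.
Words under "01001": 0100100, 0100100100, 01001010101
Count: 3

3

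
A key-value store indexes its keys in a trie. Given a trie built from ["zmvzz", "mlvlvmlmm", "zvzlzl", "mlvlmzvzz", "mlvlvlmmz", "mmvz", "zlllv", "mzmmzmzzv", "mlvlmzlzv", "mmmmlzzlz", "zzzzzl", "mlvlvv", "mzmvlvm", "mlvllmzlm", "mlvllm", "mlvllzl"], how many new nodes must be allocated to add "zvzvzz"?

Walking "zvzvzz" from the root, the first 3 characters ("zvz") follow existing edges; "v" is the first miss.
Each of the 3 remaining characters creates one node.

3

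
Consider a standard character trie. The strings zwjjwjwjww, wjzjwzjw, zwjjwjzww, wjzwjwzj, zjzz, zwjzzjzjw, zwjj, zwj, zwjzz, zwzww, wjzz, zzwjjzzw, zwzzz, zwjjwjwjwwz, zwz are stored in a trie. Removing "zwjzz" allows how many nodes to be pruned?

0

A node on "zwjzz"'s path can go only if nothing else ends at it or branches off below it.
Every node on "zwjzz" is still needed (e.g. by "zwjzzjzjw"), so nothing is freed.
Nodes removed: 0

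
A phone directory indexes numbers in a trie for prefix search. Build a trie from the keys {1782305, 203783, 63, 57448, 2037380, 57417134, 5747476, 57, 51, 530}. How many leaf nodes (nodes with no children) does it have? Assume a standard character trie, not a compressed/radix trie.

A leaf is a node with no children — equivalently, the end of a word that is not a proper prefix of any other stored word.
Those words: "1782305", "2037380", "203783", "51", "530", "57417134", "57448", "5747476", "63"
Leaf count: 9

9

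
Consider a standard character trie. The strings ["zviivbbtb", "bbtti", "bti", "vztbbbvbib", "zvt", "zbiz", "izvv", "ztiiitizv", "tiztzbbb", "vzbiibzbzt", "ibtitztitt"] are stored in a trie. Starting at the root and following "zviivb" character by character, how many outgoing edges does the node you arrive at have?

Follow the path "zviivb" to its node, then look at its outgoing edges.
Characters that immediately follow "zviivb" among the stored strings: {b}.
That node has 1 child edge.

1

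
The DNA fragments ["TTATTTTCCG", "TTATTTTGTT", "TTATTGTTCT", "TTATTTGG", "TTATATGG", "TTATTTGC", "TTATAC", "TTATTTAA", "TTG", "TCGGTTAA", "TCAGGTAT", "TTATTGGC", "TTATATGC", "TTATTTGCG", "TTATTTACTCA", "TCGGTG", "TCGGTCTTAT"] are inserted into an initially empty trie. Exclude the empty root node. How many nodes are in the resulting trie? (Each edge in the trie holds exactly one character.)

Insert word by word; a character creates a node only if that edge doesn't already exist:
  "TTATTTTCCG" → 10 new (T, T, A, T, T, T, T, C, C, G)
  "TTATTTTGTT" → prefix "TTATTTT" already present; 3 new (G, T, T)
  "TTATTGTTCT" → prefix "TTATT" already present; 5 new (G, T, T, C, T)
  "TTATTTGG" → prefix "TTATTT" already present; 2 new (G, G)
  "TTATATGG" → prefix "TTAT" already present; 4 new (A, T, G, G)
  "TTATTTGC" → prefix "TTATTTG" already present; 1 new (C)
  "TTATAC" → prefix "TTATA" already present; 1 new (C)
  "TTATTTAA" → prefix "TTATTT" already present; 2 new (A, A)
  "TTG" → prefix "TT" already present; 1 new (G)
  "TCGGTTAA" → prefix "T" already present; 7 new (C, G, G, T, T, A, A)
  "TCAGGTAT" → prefix "TC" already present; 6 new (A, G, G, T, A, T)
  "TTATTGGC" → prefix "TTATTG" already present; 2 new (G, C)
  "TTATATGC" → prefix "TTATATG" already present; 1 new (C)
  "TTATTTGCG" → prefix "TTATTTGC" already present; 1 new (G)
  "TTATTTACTCA" → prefix "TTATTTA" already present; 4 new (C, T, C, A)
  "TCGGTG" → prefix "TCGGT" already present; 1 new (G)
  "TCGGTCTTAT" → prefix "TCGGT" already present; 5 new (C, T, T, A, T)
Total nodes = 10 + 3 + 5 + 2 + 4 + 1 + 1 + 2 + 1 + 7 + 6 + 2 + 1 + 1 + 4 + 1 + 5 = 56

56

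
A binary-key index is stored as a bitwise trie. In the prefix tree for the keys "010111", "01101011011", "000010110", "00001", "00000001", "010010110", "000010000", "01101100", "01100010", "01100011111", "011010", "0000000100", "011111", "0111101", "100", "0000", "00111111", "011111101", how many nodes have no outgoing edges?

13

Leaves are exactly the stored words that no other stored word extends.
Those words: "0000000100", "000010000", "000010110", "00111111", "010010110", "010111", "01100010", "01100011111", "01101011011", "01101100", "0111101", "011111101", "100"
Leaf count: 13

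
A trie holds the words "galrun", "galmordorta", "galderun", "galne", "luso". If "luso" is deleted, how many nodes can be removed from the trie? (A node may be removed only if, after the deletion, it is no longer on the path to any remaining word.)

After clearing the end-marker at "luso", prune upward until reaching a node still needed by another word.
No other word shares any prefix with "luso", so all 4 of its nodes go.
Nodes removed: 4

4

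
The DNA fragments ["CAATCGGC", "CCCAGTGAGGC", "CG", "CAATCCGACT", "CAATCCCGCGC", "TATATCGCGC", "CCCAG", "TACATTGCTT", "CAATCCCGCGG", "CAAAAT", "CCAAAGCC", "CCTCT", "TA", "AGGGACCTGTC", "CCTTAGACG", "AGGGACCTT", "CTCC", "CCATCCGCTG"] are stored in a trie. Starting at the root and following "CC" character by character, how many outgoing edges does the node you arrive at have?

Follow the path "CC" to its node, then look at its outgoing edges.
Characters that immediately follow "CC" among the stored strings: {A, C, T}.
That node has 3 child edges.

3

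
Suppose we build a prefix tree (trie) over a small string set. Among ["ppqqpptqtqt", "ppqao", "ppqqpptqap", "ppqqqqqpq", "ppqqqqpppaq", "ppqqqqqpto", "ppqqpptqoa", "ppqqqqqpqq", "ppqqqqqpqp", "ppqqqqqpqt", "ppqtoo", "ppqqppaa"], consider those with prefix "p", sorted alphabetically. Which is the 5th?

ppqqpptqtqt

Filter for "p…" and sort: "ppqao", "ppqqppaa", "ppqqpptqap", "ppqqpptqoa", "ppqqpptqtqt", "ppqqqqpppaq", "ppqqqqqpq", "ppqqqqqpqp", "ppqqqqqpqq", "ppqqqqqpqt", "ppqqqqqpto", "ppqtoo"
Position 5: ppqqpptqtqt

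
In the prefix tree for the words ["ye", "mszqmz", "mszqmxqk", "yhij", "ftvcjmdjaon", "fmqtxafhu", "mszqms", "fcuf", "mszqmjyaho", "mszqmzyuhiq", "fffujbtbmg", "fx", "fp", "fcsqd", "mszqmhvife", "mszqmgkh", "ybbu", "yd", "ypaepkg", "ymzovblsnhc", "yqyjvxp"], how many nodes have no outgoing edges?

20

A leaf is a node with no children — equivalently, the end of a word that is not a proper prefix of any other stored word.
Those words: "fcsqd", "fcuf", "fffujbtbmg", "fmqtxafhu", "fp", "ftvcjmdjaon", "fx", "mszqmgkh", "mszqmhvife", "mszqmjyaho", "mszqms", "mszqmxqk", "mszqmzyuhiq", "ybbu", "yd", "ye", "yhij", "ymzovblsnhc", "ypaepkg", "yqyjvxp"
Leaf count: 20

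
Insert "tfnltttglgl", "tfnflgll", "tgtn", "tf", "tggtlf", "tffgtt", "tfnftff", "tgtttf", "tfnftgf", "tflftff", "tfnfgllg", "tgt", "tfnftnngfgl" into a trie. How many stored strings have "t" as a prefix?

Walk to "t"; the words in its subtree are exactly those with that prefix.
Matches: "tf", "tffgtt", "tflftff", "tfnfgllg", "tfnflgll", "tfnftff", "tfnftgf", "tfnftnngfgl", "tfnltttglgl", "tggtlf", "tgt", "tgtn", "tgtttf"
Count: 13

13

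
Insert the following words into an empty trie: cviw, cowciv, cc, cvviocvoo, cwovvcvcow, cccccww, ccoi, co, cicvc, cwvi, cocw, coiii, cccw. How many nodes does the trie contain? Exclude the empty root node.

For each word, the new-node count is its length minus the longest prefix already in the trie:
  "cviw" → 4 new (c, v, i, w)
  "cowciv" → prefix "c" already present; 5 new (o, w, c, i, v)
  "cc" → prefix "c" already present; 1 new (c)
  "cvviocvoo" → prefix "cv" already present; 7 new (v, i, o, c, v, o, o)
  "cwovvcvcow" → prefix "c" already present; 9 new (w, o, v, v, c, v, c, o, w)
  "cccccww" → prefix "cc" already present; 5 new (c, c, c, w, w)
  "ccoi" → prefix "cc" already present; 2 new (o, i)
  "co" → prefix "co" already present; 0 new (none)
  "cicvc" → prefix "c" already present; 4 new (i, c, v, c)
  "cwvi" → prefix "cw" already present; 2 new (v, i)
  "cocw" → prefix "co" already present; 2 new (c, w)
  "coiii" → prefix "co" already present; 3 new (i, i, i)
  "cccw" → prefix "ccc" already present; 1 new (w)
Total nodes = 4 + 5 + 1 + 7 + 9 + 5 + 2 + 0 + 4 + 2 + 2 + 3 + 1 = 45

45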